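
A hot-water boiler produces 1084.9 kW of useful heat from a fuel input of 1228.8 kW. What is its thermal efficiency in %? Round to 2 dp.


eta = (1084.9/1228.8)*100 = 88.29 %

88.29 %


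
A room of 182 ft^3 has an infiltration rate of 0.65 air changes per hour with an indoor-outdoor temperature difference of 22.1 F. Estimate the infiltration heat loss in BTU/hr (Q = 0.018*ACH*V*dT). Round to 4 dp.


Q = 0.018 * 0.65 * 182 * 22.1 = 47.0597 BTU/hr

47.0597 BTU/hr


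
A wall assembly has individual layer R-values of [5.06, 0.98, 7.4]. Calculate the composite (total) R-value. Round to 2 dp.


R_total = 5.06 + 0.98 + 7.4 = 13.44

13.44


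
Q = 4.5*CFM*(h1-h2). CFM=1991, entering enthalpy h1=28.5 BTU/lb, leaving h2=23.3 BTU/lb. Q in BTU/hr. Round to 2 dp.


Q = 4.5 * 1991 * (28.5 - 23.3) = 46589.40 BTU/hr

46589.40 BTU/hr


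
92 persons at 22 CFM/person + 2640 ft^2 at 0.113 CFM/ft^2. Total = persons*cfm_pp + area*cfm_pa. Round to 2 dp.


Total = 92*22 + 2640*0.113 = 2322.32 CFM

2322.32 CFM


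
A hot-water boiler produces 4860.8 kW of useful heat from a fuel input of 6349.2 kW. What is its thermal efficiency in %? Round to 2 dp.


eta = (4860.8/6349.2)*100 = 76.56 %

76.56 %


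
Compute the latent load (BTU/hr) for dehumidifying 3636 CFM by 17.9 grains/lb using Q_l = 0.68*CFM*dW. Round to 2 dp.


Q = 0.68 * 3636 * 17.9 = 44257.39 BTU/hr

44257.39 BTU/hr


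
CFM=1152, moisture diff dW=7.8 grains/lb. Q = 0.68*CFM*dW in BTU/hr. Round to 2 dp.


Q = 0.68 * 1152 * 7.8 = 6110.21 BTU/hr

6110.21 BTU/hr


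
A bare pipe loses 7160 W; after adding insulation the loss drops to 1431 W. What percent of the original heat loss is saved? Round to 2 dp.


Savings = ((7160-1431)/7160)*100 = 80.01 %

80.01 %


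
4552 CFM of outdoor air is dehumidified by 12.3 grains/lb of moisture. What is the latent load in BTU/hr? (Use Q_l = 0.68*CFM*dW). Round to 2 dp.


Q = 0.68 * 4552 * 12.3 = 38072.93 BTU/hr

38072.93 BTU/hr


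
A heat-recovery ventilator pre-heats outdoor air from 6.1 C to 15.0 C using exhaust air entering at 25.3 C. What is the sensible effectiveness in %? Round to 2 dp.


eff = (15.0-6.1)/(25.3-6.1)*100 = 46.35 %

46.35 %


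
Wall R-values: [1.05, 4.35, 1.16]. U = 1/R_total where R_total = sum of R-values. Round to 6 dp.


R_total = 1.05 + 4.35 + 1.16 = 6.56
U = 1/6.56 = 0.152439

0.152439


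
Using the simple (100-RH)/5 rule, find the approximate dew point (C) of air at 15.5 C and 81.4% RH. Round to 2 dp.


Td = 15.5 - (100-81.4)/5 = 11.78 C

11.78 C


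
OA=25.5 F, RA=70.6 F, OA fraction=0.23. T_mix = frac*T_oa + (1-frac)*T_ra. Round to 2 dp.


T_mix = 0.23*25.5 + 0.77*70.6 = 60.23 F

60.23 F


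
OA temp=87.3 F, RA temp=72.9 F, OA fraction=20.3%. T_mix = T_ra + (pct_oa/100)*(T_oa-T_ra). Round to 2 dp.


T_mix = 72.9 + (20.3/100)*(87.3-72.9) = 75.82 F

75.82 F


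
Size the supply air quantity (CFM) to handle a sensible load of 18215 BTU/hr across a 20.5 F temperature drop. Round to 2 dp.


CFM = 18215 / (1.08 * 20.5) = 822.72

822.72 CFM


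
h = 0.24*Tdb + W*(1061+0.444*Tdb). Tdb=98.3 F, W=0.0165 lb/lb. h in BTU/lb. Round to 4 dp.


h = 0.24*98.3 + 0.0165*(1061+0.444*98.3) = 41.8186 BTU/lb

41.8186 BTU/lb


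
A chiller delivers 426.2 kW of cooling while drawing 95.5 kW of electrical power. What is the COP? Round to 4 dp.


COP = 426.2 / 95.5 = 4.4628

4.4628


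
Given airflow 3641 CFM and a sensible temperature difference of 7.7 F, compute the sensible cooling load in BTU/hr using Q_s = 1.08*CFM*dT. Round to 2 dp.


Q = 1.08 * 3641 * 7.7 = 30278.56 BTU/hr

30278.56 BTU/hr


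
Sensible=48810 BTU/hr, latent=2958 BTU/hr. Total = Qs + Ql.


Qt = 48810 + 2958 = 51768 BTU/hr

51768 BTU/hr


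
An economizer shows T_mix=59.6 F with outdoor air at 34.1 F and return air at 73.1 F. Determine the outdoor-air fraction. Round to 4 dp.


frac = (59.6 - 73.1) / (34.1 - 73.1) = 0.3462

0.3462


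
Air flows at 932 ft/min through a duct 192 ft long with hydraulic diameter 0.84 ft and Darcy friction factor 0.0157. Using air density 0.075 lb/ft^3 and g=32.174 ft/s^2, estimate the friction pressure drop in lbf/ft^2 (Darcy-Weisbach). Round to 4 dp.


v_fps = 932/60 = 15.5333 ft/s
dp = 0.0157*(192/0.84)*0.075*15.5333^2/(2*32.174) = 1.0092 lbf/ft^2

1.0092 lbf/ft^2


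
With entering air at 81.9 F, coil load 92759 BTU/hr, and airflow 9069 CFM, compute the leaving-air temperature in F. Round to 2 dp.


dT = 92759/(1.08*9069) = 9.4705
T_leave = 81.9 - 9.4705 = 72.43 F

72.43 F


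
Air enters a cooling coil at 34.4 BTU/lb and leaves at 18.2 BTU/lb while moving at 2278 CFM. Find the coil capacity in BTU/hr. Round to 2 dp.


Q = 4.5 * 2278 * (34.4 - 18.2) = 166066.20 BTU/hr

166066.20 BTU/hr


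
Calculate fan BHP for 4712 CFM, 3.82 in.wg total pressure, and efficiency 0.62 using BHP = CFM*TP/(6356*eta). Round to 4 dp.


BHP = 4712 * 3.82 / (6356 * 0.62) = 4.5677 hp

4.5677 hp


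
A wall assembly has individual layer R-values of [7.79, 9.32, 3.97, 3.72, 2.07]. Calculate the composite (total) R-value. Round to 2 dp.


R_total = 7.79 + 9.32 + 3.97 + 3.72 + 2.07 = 26.87

26.87


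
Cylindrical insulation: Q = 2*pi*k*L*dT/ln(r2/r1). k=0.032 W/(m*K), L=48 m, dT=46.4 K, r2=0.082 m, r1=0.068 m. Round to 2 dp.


Q = 2*pi*0.032*48*46.4/ln(0.082/0.068) = 2391.97 W

2391.97 W


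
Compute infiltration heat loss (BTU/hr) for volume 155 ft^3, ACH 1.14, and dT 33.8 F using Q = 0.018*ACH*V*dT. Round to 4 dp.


Q = 0.018 * 1.14 * 155 * 33.8 = 107.5043 BTU/hr

107.5043 BTU/hr


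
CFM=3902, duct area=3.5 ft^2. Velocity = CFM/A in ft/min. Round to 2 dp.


V = 3902 / 3.5 = 1114.86 ft/min

1114.86 ft/min


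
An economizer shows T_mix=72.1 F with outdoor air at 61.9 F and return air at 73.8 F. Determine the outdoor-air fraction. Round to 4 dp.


frac = (72.1 - 73.8) / (61.9 - 73.8) = 0.1429

0.1429


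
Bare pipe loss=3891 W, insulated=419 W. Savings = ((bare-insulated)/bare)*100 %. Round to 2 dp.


Savings = ((3891-419)/3891)*100 = 89.23 %

89.23 %


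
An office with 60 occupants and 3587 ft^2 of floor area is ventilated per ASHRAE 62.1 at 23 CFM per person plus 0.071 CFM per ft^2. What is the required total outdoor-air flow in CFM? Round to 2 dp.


Total = 60*23 + 3587*0.071 = 1634.68 CFM

1634.68 CFM


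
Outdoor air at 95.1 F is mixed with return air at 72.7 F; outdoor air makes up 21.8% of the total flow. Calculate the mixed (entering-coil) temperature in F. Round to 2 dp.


T_mix = 72.7 + (21.8/100)*(95.1-72.7) = 77.58 F

77.58 F


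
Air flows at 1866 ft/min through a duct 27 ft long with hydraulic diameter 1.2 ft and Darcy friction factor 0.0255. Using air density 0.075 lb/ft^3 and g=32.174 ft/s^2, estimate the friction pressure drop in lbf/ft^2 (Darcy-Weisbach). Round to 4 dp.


v_fps = 1866/60 = 31.1 ft/s
dp = 0.0255*(27/1.2)*0.075*31.1^2/(2*32.174) = 0.6468 lbf/ft^2

0.6468 lbf/ft^2


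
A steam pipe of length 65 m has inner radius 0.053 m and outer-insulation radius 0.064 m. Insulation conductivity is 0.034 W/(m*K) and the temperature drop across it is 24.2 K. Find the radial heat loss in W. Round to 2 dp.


Q = 2*pi*0.034*65*24.2/ln(0.064/0.053) = 1781.83 W

1781.83 W


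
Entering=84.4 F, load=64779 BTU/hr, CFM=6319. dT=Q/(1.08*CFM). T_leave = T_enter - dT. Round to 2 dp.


dT = 64779/(1.08*6319) = 9.4921
T_leave = 84.4 - 9.4921 = 74.91 F

74.91 F


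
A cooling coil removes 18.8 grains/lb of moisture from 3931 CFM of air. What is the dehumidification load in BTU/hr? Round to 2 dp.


Q = 0.68 * 3931 * 18.8 = 50253.90 BTU/hr

50253.90 BTU/hr


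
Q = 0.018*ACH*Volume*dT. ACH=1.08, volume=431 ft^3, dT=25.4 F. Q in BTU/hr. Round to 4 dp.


Q = 0.018 * 1.08 * 431 * 25.4 = 212.8175 BTU/hr

212.8175 BTU/hr


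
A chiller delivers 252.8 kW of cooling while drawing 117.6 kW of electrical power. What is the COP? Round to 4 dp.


COP = 252.8 / 117.6 = 2.1497

2.1497


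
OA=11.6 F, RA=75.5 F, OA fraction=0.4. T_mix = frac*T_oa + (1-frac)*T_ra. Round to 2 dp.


T_mix = 0.4*11.6 + 0.6*75.5 = 49.94 F

49.94 F


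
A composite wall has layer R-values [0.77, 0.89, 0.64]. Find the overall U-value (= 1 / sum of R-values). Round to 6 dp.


R_total = 0.77 + 0.89 + 0.64 = 2.30
U = 1/2.30 = 0.434783

0.434783


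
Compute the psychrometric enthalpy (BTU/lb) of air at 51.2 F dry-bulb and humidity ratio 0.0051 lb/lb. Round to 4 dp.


h = 0.24*51.2 + 0.0051*(1061+0.444*51.2) = 17.8150 BTU/lb

17.8150 BTU/lb


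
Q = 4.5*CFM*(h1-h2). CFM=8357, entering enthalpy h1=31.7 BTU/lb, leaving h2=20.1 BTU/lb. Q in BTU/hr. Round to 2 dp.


Q = 4.5 * 8357 * (31.7 - 20.1) = 436235.40 BTU/hr

436235.40 BTU/hr


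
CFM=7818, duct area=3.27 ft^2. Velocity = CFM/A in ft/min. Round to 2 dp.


V = 7818 / 3.27 = 2390.83 ft/min

2390.83 ft/min


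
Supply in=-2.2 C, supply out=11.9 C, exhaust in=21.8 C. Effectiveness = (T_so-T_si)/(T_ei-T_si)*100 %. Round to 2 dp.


eff = (11.9-(-2.2))/(21.8-(-2.2))*100 = 58.75 %

58.75 %


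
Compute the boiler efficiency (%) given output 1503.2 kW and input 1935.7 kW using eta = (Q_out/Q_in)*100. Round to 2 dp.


eta = (1503.2/1935.7)*100 = 77.66 %

77.66 %


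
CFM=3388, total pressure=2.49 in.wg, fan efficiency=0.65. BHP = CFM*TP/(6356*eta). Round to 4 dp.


BHP = 3388 * 2.49 / (6356 * 0.65) = 2.0420 hp

2.0420 hp


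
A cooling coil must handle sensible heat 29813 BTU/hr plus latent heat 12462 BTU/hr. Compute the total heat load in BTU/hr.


Qt = 29813 + 12462 = 42275 BTU/hr

42275 BTU/hr


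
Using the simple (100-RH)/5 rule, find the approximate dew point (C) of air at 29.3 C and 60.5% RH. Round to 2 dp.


Td = 29.3 - (100-60.5)/5 = 21.40 C

21.40 C


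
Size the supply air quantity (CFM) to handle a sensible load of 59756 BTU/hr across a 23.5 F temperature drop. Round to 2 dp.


CFM = 59756 / (1.08 * 23.5) = 2354.45

2354.45 CFM


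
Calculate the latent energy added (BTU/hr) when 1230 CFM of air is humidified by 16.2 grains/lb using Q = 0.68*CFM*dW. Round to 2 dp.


Q = 0.68 * 1230 * 16.2 = 13549.68 BTU/hr

13549.68 BTU/hr


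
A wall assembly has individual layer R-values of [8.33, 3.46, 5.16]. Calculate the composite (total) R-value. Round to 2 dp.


R_total = 8.33 + 3.46 + 5.16 = 16.95

16.95


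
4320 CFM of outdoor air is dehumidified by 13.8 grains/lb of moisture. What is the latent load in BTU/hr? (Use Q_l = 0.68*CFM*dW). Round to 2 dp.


Q = 0.68 * 4320 * 13.8 = 40538.88 BTU/hr

40538.88 BTU/hr


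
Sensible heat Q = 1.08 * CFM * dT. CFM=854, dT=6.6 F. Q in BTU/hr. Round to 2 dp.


Q = 1.08 * 854 * 6.6 = 6087.31 BTU/hr

6087.31 BTU/hr


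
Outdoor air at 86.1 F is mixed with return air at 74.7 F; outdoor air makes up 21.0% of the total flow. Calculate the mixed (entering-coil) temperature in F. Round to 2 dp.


T_mix = 74.7 + (21.0/100)*(86.1-74.7) = 77.09 F

77.09 F


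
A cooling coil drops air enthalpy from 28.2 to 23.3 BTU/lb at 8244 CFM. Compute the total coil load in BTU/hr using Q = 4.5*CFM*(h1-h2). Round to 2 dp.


Q = 4.5 * 8244 * (28.2 - 23.3) = 181780.20 BTU/hr

181780.20 BTU/hr


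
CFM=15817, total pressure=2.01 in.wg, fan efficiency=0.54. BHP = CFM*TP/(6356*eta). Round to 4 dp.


BHP = 15817 * 2.01 / (6356 * 0.54) = 9.2628 hp

9.2628 hp


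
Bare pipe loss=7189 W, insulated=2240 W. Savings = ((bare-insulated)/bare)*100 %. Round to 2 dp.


Savings = ((7189-2240)/7189)*100 = 68.84 %

68.84 %


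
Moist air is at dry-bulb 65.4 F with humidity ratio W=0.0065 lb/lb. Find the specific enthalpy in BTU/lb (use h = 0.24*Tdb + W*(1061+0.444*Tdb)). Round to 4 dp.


h = 0.24*65.4 + 0.0065*(1061+0.444*65.4) = 22.7812 BTU/lb

22.7812 BTU/lb


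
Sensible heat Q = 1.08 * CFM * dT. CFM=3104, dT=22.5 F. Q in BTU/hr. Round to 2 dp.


Q = 1.08 * 3104 * 22.5 = 75427.20 BTU/hr

75427.20 BTU/hr


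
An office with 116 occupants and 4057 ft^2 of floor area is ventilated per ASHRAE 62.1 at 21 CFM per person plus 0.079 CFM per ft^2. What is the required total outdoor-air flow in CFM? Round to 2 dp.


Total = 116*21 + 4057*0.079 = 2756.50 CFM

2756.50 CFM


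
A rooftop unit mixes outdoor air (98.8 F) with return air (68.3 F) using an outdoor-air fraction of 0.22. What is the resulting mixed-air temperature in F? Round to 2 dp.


T_mix = 0.22*98.8 + 0.78*68.3 = 75.01 F

75.01 F


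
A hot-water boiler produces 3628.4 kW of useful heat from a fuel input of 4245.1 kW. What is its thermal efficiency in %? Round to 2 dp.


eta = (3628.4/4245.1)*100 = 85.47 %

85.47 %


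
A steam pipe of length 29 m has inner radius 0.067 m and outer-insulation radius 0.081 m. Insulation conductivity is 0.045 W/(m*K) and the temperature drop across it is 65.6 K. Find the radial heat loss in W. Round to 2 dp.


Q = 2*pi*0.045*29*65.6/ln(0.081/0.067) = 2834.64 W

2834.64 W


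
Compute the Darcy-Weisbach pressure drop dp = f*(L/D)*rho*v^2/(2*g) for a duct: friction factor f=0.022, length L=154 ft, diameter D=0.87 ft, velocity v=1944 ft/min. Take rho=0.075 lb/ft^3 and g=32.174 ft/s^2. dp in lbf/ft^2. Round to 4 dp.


v_fps = 1944/60 = 32.4 ft/s
dp = 0.022*(154/0.87)*0.075*32.4^2/(2*32.174) = 4.7648 lbf/ft^2

4.7648 lbf/ft^2


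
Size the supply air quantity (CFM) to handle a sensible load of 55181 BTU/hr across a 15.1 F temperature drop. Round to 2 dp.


CFM = 55181 / (1.08 * 15.1) = 3383.68

3383.68 CFM


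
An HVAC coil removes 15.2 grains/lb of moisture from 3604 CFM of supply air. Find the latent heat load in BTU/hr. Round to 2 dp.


Q = 0.68 * 3604 * 15.2 = 37250.94 BTU/hr

37250.94 BTU/hr


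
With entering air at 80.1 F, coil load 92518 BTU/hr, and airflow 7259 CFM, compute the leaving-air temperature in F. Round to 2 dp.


dT = 92518/(1.08*7259) = 11.8012
T_leave = 80.1 - 11.8012 = 68.30 F

68.30 F


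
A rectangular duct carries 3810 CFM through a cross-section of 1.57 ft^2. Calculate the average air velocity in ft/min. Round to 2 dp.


V = 3810 / 1.57 = 2426.75 ft/min

2426.75 ft/min


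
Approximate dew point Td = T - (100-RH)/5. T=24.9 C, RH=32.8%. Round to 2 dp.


Td = 24.9 - (100-32.8)/5 = 11.46 C

11.46 C


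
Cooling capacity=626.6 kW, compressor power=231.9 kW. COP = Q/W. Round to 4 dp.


COP = 626.6 / 231.9 = 2.7020

2.7020


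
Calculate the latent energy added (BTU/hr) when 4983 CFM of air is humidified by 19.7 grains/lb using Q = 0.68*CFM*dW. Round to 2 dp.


Q = 0.68 * 4983 * 19.7 = 66752.27 BTU/hr

66752.27 BTU/hr


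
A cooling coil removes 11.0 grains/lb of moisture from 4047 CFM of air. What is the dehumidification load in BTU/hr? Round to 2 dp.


Q = 0.68 * 4047 * 11.0 = 30271.56 BTU/hr

30271.56 BTU/hr


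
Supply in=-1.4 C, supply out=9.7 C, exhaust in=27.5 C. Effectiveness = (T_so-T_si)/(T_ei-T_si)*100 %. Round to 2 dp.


eff = (9.7-(-1.4))/(27.5-(-1.4))*100 = 38.41 %

38.41 %


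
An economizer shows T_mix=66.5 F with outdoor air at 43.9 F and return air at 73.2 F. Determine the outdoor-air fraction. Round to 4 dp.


frac = (66.5 - 73.2) / (43.9 - 73.2) = 0.2287

0.2287


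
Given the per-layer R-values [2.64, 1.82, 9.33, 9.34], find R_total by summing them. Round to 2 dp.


R_total = 2.64 + 1.82 + 9.33 + 9.34 = 23.13

23.13


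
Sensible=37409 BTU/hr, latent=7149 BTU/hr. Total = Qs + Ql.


Qt = 37409 + 7149 = 44558 BTU/hr

44558 BTU/hr


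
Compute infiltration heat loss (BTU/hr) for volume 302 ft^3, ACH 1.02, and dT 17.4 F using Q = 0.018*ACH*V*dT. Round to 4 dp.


Q = 0.018 * 1.02 * 302 * 17.4 = 96.4781 BTU/hr

96.4781 BTU/hr


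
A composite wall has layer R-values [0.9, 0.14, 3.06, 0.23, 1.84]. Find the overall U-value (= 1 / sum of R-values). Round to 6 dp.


R_total = 0.9 + 0.14 + 3.06 + 0.23 + 1.84 = 6.17
U = 1/6.17 = 0.162075

0.162075


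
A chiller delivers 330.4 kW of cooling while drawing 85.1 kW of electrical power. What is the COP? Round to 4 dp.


COP = 330.4 / 85.1 = 3.8825

3.8825


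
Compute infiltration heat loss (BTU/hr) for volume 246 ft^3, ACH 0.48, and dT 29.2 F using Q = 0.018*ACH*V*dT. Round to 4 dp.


Q = 0.018 * 0.48 * 246 * 29.2 = 62.0628 BTU/hr

62.0628 BTU/hr


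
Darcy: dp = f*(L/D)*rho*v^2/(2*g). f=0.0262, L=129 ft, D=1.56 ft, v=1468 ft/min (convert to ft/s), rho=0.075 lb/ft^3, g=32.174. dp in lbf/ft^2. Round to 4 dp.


v_fps = 1468/60 = 24.4667 ft/s
dp = 0.0262*(129/1.56)*0.075*24.4667^2/(2*32.174) = 1.5116 lbf/ft^2

1.5116 lbf/ft^2


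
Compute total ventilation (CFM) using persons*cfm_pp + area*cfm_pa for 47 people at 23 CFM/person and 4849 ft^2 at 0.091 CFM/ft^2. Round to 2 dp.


Total = 47*23 + 4849*0.091 = 1522.26 CFM

1522.26 CFM


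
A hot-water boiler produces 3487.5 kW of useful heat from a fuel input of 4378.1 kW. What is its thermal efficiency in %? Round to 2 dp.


eta = (3487.5/4378.1)*100 = 79.66 %

79.66 %


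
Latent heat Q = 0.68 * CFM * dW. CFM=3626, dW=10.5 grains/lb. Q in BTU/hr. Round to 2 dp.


Q = 0.68 * 3626 * 10.5 = 25889.64 BTU/hr

25889.64 BTU/hr


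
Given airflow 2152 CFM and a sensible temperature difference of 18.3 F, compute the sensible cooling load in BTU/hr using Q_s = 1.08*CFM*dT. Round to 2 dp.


Q = 1.08 * 2152 * 18.3 = 42532.13 BTU/hr

42532.13 BTU/hr


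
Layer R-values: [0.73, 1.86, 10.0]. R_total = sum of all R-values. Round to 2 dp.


R_total = 0.73 + 1.86 + 10.0 = 12.59

12.59


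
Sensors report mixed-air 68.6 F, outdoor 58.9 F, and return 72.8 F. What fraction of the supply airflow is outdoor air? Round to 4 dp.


frac = (68.6 - 72.8) / (58.9 - 72.8) = 0.3022

0.3022


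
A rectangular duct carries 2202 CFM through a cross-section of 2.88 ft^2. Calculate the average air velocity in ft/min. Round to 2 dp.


V = 2202 / 2.88 = 764.58 ft/min

764.58 ft/min


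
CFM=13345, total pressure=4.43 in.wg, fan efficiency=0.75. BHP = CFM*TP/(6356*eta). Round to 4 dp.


BHP = 13345 * 4.43 / (6356 * 0.75) = 12.4016 hp

12.4016 hp


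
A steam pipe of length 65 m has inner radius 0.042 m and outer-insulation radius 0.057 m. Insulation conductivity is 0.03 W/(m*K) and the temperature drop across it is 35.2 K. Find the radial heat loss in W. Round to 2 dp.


Q = 2*pi*0.03*65*35.2/ln(0.057/0.042) = 1412.26 W

1412.26 W


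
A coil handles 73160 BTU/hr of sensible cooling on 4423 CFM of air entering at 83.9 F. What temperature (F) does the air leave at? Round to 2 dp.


dT = 73160/(1.08*4423) = 15.3156
T_leave = 83.9 - 15.3156 = 68.58 F

68.58 F


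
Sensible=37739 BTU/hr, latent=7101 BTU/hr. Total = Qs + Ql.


Qt = 37739 + 7101 = 44840 BTU/hr

44840 BTU/hr


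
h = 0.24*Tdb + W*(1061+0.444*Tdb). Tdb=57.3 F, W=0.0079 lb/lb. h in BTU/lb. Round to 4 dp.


h = 0.24*57.3 + 0.0079*(1061+0.444*57.3) = 22.3349 BTU/lb

22.3349 BTU/lb


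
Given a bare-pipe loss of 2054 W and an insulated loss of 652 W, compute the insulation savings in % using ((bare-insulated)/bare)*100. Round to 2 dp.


Savings = ((2054-652)/2054)*100 = 68.26 %

68.26 %


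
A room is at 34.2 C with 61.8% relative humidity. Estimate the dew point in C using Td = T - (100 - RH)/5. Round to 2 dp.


Td = 34.2 - (100-61.8)/5 = 26.56 C

26.56 C


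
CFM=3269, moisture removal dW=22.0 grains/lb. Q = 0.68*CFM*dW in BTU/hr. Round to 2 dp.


Q = 0.68 * 3269 * 22.0 = 48904.24 BTU/hr

48904.24 BTU/hr


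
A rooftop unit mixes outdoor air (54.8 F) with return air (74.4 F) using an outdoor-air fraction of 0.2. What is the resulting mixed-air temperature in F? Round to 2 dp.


T_mix = 0.2*54.8 + 0.8*74.4 = 70.48 F

70.48 F


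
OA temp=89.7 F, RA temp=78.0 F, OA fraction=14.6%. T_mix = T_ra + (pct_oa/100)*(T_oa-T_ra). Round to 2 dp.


T_mix = 78.0 + (14.6/100)*(89.7-78.0) = 79.71 F

79.71 F


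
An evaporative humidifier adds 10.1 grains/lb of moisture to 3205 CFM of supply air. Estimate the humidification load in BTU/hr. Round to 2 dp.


Q = 0.68 * 3205 * 10.1 = 22011.94 BTU/hr

22011.94 BTU/hr


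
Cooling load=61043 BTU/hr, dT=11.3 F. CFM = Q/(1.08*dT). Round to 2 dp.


CFM = 61043 / (1.08 * 11.3) = 5001.88

5001.88 CFM


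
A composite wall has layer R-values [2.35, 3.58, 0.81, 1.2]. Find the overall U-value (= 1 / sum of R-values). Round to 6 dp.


R_total = 2.35 + 3.58 + 0.81 + 1.2 = 7.94
U = 1/7.94 = 0.125945

0.125945


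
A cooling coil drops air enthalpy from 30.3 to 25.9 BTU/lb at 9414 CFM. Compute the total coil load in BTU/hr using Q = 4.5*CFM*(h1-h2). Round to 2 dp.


Q = 4.5 * 9414 * (30.3 - 25.9) = 186397.20 BTU/hr

186397.20 BTU/hr


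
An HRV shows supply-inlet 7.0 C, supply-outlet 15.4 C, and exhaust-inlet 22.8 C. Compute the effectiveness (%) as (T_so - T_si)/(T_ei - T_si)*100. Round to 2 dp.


eff = (15.4-7.0)/(22.8-7.0)*100 = 53.16 %

53.16 %


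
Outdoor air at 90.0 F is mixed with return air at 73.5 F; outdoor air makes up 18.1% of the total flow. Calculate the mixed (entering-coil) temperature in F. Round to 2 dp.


T_mix = 73.5 + (18.1/100)*(90.0-73.5) = 76.49 F

76.49 F


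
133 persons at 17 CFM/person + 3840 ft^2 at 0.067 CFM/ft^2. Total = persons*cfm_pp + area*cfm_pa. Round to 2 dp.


Total = 133*17 + 3840*0.067 = 2518.28 CFM

2518.28 CFM


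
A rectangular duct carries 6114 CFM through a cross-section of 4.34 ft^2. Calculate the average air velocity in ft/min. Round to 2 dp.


V = 6114 / 4.34 = 1408.76 ft/min

1408.76 ft/min


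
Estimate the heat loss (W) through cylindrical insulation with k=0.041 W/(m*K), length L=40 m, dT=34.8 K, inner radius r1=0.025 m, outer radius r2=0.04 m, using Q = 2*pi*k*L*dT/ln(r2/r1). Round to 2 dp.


Q = 2*pi*0.041*40*34.8/ln(0.04/0.025) = 762.96 W

762.96 W


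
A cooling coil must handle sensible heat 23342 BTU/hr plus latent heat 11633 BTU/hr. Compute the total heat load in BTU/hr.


Qt = 23342 + 11633 = 34975 BTU/hr

34975 BTU/hr


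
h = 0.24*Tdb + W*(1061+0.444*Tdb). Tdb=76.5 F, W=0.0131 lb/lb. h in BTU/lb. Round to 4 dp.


h = 0.24*76.5 + 0.0131*(1061+0.444*76.5) = 32.7041 BTU/lb

32.7041 BTU/lb


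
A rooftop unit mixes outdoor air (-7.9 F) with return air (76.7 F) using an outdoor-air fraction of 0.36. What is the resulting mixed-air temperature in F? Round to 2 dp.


T_mix = 0.36*(-7.9) + 0.64*76.7 = 46.24 F

46.24 F


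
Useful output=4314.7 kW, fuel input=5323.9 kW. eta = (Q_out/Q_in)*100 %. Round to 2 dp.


eta = (4314.7/5323.9)*100 = 81.04 %

81.04 %


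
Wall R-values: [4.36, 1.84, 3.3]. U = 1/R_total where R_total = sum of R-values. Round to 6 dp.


R_total = 4.36 + 1.84 + 3.3 = 9.50
U = 1/9.50 = 0.105263

0.105263


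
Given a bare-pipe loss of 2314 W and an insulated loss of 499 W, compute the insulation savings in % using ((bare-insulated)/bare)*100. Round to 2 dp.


Savings = ((2314-499)/2314)*100 = 78.44 %

78.44 %


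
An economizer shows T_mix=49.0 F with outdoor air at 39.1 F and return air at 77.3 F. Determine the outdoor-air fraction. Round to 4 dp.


frac = (49.0 - 77.3) / (39.1 - 77.3) = 0.7408

0.7408


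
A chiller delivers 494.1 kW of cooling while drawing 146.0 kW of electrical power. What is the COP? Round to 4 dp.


COP = 494.1 / 146.0 = 3.3842

3.3842


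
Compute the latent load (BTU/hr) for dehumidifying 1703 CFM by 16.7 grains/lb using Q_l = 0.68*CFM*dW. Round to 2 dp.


Q = 0.68 * 1703 * 16.7 = 19339.27 BTU/hr

19339.27 BTU/hr


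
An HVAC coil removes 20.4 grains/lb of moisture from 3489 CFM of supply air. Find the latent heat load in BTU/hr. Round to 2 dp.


Q = 0.68 * 3489 * 20.4 = 48399.41 BTU/hr

48399.41 BTU/hr


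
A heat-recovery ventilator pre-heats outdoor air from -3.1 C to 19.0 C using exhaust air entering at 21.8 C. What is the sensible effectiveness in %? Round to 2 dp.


eff = (19.0-(-3.1))/(21.8-(-3.1))*100 = 88.76 %

88.76 %


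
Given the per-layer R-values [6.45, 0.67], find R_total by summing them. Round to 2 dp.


R_total = 6.45 + 0.67 = 7.12

7.12


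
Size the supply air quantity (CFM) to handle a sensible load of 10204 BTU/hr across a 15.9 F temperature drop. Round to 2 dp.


CFM = 10204 / (1.08 * 15.9) = 594.22

594.22 CFM


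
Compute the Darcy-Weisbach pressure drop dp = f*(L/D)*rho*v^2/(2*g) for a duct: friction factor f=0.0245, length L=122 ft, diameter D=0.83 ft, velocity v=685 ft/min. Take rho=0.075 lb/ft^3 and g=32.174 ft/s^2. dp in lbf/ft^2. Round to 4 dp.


v_fps = 685/60 = 11.4167 ft/s
dp = 0.0245*(122/0.83)*0.075*11.4167^2/(2*32.174) = 0.5471 lbf/ft^2

0.5471 lbf/ft^2


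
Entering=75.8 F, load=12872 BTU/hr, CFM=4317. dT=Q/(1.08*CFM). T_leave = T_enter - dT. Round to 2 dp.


dT = 12872/(1.08*4317) = 2.7608
T_leave = 75.8 - 2.7608 = 73.04 F

73.04 F


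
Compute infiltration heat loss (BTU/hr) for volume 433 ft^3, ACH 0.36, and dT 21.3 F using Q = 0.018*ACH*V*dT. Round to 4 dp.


Q = 0.018 * 0.36 * 433 * 21.3 = 59.7644 BTU/hr

59.7644 BTU/hr


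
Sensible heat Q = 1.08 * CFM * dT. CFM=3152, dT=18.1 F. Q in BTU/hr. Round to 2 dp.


Q = 1.08 * 3152 * 18.1 = 61615.30 BTU/hr

61615.30 BTU/hr


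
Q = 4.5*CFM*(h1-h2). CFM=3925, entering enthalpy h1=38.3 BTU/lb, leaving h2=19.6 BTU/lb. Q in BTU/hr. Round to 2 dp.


Q = 4.5 * 3925 * (38.3 - 19.6) = 330288.75 BTU/hr

330288.75 BTU/hr


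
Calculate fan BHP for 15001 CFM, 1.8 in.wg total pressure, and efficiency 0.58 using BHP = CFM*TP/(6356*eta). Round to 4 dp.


BHP = 15001 * 1.8 / (6356 * 0.58) = 7.3245 hp

7.3245 hp


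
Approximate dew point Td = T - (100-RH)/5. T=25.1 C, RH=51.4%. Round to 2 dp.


Td = 25.1 - (100-51.4)/5 = 15.38 C

15.38 C


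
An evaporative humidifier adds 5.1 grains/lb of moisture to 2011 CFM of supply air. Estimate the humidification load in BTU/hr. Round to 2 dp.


Q = 0.68 * 2011 * 5.1 = 6974.15 BTU/hr

6974.15 BTU/hr


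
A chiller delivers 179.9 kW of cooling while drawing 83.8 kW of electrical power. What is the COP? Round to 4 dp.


COP = 179.9 / 83.8 = 2.1468

2.1468


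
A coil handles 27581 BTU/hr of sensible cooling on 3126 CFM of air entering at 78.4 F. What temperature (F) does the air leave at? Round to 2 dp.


dT = 27581/(1.08*3126) = 8.1695
T_leave = 78.4 - 8.1695 = 70.23 F

70.23 F


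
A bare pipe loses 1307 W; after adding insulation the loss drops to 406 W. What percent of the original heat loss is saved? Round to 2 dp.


Savings = ((1307-406)/1307)*100 = 68.94 %

68.94 %


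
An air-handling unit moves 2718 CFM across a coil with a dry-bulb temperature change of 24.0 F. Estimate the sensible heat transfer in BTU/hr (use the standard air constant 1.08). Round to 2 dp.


Q = 1.08 * 2718 * 24.0 = 70450.56 BTU/hr

70450.56 BTU/hr


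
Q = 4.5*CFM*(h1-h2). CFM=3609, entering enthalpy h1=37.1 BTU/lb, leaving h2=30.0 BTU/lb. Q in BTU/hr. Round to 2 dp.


Q = 4.5 * 3609 * (37.1 - 30.0) = 115307.55 BTU/hr

115307.55 BTU/hr


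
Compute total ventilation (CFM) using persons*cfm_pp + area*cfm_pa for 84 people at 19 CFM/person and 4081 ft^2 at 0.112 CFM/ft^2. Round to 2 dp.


Total = 84*19 + 4081*0.112 = 2053.07 CFM

2053.07 CFM


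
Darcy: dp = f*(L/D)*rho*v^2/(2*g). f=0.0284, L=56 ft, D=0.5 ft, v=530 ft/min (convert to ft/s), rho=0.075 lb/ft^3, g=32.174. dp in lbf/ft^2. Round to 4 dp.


v_fps = 530/60 = 8.8333 ft/s
dp = 0.0284*(56/0.5)*0.075*8.8333^2/(2*32.174) = 0.2893 lbf/ft^2

0.2893 lbf/ft^2


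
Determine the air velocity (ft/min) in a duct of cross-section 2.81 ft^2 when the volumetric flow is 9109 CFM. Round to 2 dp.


V = 9109 / 2.81 = 3241.64 ft/min

3241.64 ft/min


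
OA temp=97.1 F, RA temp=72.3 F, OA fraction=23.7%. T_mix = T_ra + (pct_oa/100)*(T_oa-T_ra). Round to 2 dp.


T_mix = 72.3 + (23.7/100)*(97.1-72.3) = 78.18 F

78.18 F


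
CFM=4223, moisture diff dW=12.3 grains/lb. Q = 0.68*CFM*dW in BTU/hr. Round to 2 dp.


Q = 0.68 * 4223 * 12.3 = 35321.17 BTU/hr

35321.17 BTU/hr


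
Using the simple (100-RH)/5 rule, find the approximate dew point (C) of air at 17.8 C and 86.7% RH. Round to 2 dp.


Td = 17.8 - (100-86.7)/5 = 15.14 C

15.14 C


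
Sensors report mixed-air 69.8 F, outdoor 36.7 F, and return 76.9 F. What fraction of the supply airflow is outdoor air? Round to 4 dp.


frac = (69.8 - 76.9) / (36.7 - 76.9) = 0.1766

0.1766


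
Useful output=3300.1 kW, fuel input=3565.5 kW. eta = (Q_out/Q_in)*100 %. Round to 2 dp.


eta = (3300.1/3565.5)*100 = 92.56 %

92.56 %


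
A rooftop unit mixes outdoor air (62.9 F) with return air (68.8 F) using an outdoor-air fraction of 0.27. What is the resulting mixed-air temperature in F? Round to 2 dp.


T_mix = 0.27*62.9 + 0.73*68.8 = 67.21 F

67.21 F


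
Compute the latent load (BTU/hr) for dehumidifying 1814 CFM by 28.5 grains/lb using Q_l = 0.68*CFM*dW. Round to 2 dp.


Q = 0.68 * 1814 * 28.5 = 35155.32 BTU/hr

35155.32 BTU/hr


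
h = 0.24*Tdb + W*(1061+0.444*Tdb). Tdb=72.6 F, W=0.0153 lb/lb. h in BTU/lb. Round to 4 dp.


h = 0.24*72.6 + 0.0153*(1061+0.444*72.6) = 34.1505 BTU/lb

34.1505 BTU/lb


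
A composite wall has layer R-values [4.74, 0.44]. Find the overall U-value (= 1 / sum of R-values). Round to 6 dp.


R_total = 4.74 + 0.44 = 5.18
U = 1/5.18 = 0.193050

0.193050


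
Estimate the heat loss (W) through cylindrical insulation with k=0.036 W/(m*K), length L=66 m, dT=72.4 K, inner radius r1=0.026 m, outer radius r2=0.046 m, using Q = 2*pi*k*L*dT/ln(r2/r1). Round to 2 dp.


Q = 2*pi*0.036*66*72.4/ln(0.046/0.026) = 1894.41 W

1894.41 W


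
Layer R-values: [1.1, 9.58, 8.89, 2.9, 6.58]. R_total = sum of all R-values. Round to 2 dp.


R_total = 1.1 + 9.58 + 8.89 + 2.9 + 6.58 = 29.05

29.05


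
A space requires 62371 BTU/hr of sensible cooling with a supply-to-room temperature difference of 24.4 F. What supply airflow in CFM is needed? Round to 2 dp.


CFM = 62371 / (1.08 * 24.4) = 2366.84

2366.84 CFM


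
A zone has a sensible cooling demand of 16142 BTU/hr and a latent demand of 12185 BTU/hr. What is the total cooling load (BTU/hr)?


Qt = 16142 + 12185 = 28327 BTU/hr

28327 BTU/hr


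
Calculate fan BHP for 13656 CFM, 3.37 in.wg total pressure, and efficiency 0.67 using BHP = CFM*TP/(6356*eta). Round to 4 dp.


BHP = 13656 * 3.37 / (6356 * 0.67) = 10.8067 hp

10.8067 hp


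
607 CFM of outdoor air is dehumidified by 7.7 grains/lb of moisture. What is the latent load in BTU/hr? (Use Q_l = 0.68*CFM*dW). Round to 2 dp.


Q = 0.68 * 607 * 7.7 = 3178.25 BTU/hr

3178.25 BTU/hr


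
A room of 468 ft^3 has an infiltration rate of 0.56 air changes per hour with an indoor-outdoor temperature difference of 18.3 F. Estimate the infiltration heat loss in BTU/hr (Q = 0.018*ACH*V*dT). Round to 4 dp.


Q = 0.018 * 0.56 * 468 * 18.3 = 86.3292 BTU/hr

86.3292 BTU/hr


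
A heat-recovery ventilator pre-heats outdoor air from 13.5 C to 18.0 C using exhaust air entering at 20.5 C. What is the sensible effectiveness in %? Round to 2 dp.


eff = (18.0-13.5)/(20.5-13.5)*100 = 64.29 %

64.29 %


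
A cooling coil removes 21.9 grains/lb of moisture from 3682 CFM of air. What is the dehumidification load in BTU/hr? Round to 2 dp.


Q = 0.68 * 3682 * 21.9 = 54832.34 BTU/hr

54832.34 BTU/hr


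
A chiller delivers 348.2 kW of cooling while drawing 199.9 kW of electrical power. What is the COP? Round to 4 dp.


COP = 348.2 / 199.9 = 1.7419

1.7419


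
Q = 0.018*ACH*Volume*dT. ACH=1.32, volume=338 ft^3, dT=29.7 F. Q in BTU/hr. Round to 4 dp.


Q = 0.018 * 1.32 * 338 * 29.7 = 238.5171 BTU/hr

238.5171 BTU/hr


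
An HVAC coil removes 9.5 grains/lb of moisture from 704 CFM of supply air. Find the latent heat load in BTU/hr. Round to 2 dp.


Q = 0.68 * 704 * 9.5 = 4547.84 BTU/hr

4547.84 BTU/hr


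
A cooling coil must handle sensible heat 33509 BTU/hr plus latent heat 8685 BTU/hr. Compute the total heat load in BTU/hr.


Qt = 33509 + 8685 = 42194 BTU/hr

42194 BTU/hr


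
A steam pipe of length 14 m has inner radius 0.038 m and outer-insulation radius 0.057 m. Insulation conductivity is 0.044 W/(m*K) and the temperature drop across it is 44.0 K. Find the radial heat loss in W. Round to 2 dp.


Q = 2*pi*0.044*14*44.0/ln(0.057/0.038) = 420.01 W

420.01 W


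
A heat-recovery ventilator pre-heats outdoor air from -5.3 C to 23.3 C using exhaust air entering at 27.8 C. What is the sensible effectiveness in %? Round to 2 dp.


eff = (23.3-(-5.3))/(27.8-(-5.3))*100 = 86.40 %

86.40 %


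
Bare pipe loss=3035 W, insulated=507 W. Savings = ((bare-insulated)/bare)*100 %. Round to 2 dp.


Savings = ((3035-507)/3035)*100 = 83.29 %

83.29 %


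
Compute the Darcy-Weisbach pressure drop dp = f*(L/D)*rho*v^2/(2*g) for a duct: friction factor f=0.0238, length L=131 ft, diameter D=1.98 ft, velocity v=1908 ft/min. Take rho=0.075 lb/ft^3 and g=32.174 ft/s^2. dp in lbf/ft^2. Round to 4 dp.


v_fps = 1908/60 = 31.8 ft/s
dp = 0.0238*(131/1.98)*0.075*31.8^2/(2*32.174) = 1.8559 lbf/ft^2

1.8559 lbf/ft^2


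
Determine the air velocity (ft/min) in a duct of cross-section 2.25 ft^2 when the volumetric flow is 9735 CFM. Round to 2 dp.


V = 9735 / 2.25 = 4326.67 ft/min

4326.67 ft/min


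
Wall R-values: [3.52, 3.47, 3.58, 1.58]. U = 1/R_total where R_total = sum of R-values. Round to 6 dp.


R_total = 3.52 + 3.47 + 3.58 + 1.58 = 12.15
U = 1/12.15 = 0.082305

0.082305


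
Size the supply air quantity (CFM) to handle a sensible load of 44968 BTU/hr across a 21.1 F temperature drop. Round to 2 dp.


CFM = 44968 / (1.08 * 21.1) = 1973.32

1973.32 CFM


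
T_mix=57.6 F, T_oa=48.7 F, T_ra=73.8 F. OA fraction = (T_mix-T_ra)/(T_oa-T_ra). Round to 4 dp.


frac = (57.6 - 73.8) / (48.7 - 73.8) = 0.6454

0.6454


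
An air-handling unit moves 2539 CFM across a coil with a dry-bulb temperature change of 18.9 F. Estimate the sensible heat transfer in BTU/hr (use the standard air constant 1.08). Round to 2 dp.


Q = 1.08 * 2539 * 18.9 = 51826.07 BTU/hr

51826.07 BTU/hr


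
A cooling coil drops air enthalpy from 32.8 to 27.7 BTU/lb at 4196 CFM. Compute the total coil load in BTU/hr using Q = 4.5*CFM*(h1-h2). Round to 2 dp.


Q = 4.5 * 4196 * (32.8 - 27.7) = 96298.20 BTU/hr

96298.20 BTU/hr


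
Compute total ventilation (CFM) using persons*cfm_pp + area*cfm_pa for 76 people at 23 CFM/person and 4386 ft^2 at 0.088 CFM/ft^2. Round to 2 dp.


Total = 76*23 + 4386*0.088 = 2133.97 CFM

2133.97 CFM


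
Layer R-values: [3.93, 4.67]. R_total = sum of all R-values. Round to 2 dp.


R_total = 3.93 + 4.67 = 8.60

8.60


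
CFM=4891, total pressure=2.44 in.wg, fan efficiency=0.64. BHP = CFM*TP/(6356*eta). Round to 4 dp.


BHP = 4891 * 2.44 / (6356 * 0.64) = 2.9338 hp

2.9338 hp


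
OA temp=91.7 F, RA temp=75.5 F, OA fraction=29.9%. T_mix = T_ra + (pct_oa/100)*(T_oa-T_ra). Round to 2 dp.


T_mix = 75.5 + (29.9/100)*(91.7-75.5) = 80.34 F

80.34 F


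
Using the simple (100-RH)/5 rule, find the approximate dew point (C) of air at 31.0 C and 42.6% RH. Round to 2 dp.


Td = 31.0 - (100-42.6)/5 = 19.52 C

19.52 C


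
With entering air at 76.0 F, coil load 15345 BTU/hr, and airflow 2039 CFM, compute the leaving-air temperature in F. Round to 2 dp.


dT = 15345/(1.08*2039) = 6.9683
T_leave = 76.0 - 6.9683 = 69.03 F

69.03 F


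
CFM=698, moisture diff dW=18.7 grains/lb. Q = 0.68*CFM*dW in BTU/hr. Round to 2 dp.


Q = 0.68 * 698 * 18.7 = 8875.77 BTU/hr

8875.77 BTU/hr


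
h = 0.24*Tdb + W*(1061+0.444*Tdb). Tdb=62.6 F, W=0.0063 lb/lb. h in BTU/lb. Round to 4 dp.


h = 0.24*62.6 + 0.0063*(1061+0.444*62.6) = 21.8834 BTU/lb

21.8834 BTU/lb


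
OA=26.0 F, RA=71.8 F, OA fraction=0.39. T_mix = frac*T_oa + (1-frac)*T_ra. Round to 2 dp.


T_mix = 0.39*26.0 + 0.61*71.8 = 53.94 F

53.94 F


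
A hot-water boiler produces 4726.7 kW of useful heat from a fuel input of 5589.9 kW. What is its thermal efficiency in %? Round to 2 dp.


eta = (4726.7/5589.9)*100 = 84.56 %

84.56 %


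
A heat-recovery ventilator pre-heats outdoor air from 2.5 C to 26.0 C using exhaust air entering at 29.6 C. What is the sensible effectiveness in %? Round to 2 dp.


eff = (26.0-2.5)/(29.6-2.5)*100 = 86.72 %

86.72 %


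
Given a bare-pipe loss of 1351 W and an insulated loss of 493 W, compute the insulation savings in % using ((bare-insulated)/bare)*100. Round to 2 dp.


Savings = ((1351-493)/1351)*100 = 63.51 %

63.51 %


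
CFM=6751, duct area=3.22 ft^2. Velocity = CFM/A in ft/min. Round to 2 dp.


V = 6751 / 3.22 = 2096.58 ft/min

2096.58 ft/min


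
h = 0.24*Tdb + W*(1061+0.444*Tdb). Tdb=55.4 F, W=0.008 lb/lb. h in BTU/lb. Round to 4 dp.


h = 0.24*55.4 + 0.008*(1061+0.444*55.4) = 21.9808 BTU/lb

21.9808 BTU/lb


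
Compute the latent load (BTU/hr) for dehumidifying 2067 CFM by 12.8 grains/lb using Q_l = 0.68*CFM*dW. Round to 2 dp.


Q = 0.68 * 2067 * 12.8 = 17991.17 BTU/hr

17991.17 BTU/hr


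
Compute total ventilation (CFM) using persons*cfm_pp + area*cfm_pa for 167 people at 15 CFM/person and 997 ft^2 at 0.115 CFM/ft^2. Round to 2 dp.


Total = 167*15 + 997*0.115 = 2619.66 CFM

2619.66 CFM


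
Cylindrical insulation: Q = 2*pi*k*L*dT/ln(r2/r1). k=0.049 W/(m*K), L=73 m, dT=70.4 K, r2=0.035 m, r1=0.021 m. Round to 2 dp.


Q = 2*pi*0.049*73*70.4/ln(0.035/0.021) = 3097.41 W

3097.41 W


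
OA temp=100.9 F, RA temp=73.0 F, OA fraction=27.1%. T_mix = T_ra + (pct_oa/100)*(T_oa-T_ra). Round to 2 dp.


T_mix = 73.0 + (27.1/100)*(100.9-73.0) = 80.56 F

80.56 F


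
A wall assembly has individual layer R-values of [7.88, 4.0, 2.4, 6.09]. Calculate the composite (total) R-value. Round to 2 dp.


R_total = 7.88 + 4.0 + 2.4 + 6.09 = 20.37

20.37


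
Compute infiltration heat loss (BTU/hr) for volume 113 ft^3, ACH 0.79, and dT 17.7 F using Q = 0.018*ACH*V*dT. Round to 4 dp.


Q = 0.018 * 0.79 * 113 * 17.7 = 28.4414 BTU/hr

28.4414 BTU/hr


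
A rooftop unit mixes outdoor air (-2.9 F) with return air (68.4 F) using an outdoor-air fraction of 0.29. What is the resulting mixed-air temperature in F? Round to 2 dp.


T_mix = 0.29*(-2.9) + 0.71*68.4 = 47.72 F

47.72 F


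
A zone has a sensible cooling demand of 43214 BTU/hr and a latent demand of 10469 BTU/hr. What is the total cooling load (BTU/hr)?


Qt = 43214 + 10469 = 53683 BTU/hr

53683 BTU/hr


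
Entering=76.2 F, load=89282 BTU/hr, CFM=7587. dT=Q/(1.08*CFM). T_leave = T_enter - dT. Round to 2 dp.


dT = 89282/(1.08*7587) = 10.8961
T_leave = 76.2 - 10.8961 = 65.30 F

65.30 F


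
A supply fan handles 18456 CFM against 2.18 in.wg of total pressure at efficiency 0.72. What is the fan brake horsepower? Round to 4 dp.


BHP = 18456 * 2.18 / (6356 * 0.72) = 8.7918 hp

8.7918 hp


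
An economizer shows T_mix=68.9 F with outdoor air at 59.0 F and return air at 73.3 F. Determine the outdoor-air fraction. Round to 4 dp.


frac = (68.9 - 73.3) / (59.0 - 73.3) = 0.3077

0.3077


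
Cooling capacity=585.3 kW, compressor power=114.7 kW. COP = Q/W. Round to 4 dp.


COP = 585.3 / 114.7 = 5.1029

5.1029


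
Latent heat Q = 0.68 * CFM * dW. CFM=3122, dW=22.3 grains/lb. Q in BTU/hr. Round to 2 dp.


Q = 0.68 * 3122 * 22.3 = 47342.01 BTU/hr

47342.01 BTU/hr


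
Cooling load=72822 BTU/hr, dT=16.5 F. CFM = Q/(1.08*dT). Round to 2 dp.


CFM = 72822 / (1.08 * 16.5) = 4086.53

4086.53 CFM


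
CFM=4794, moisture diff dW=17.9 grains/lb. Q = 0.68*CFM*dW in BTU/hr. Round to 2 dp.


Q = 0.68 * 4794 * 17.9 = 58352.57 BTU/hr

58352.57 BTU/hr


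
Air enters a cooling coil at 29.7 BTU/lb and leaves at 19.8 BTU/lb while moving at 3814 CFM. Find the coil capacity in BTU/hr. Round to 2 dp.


Q = 4.5 * 3814 * (29.7 - 19.8) = 169913.70 BTU/hr

169913.70 BTU/hr
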